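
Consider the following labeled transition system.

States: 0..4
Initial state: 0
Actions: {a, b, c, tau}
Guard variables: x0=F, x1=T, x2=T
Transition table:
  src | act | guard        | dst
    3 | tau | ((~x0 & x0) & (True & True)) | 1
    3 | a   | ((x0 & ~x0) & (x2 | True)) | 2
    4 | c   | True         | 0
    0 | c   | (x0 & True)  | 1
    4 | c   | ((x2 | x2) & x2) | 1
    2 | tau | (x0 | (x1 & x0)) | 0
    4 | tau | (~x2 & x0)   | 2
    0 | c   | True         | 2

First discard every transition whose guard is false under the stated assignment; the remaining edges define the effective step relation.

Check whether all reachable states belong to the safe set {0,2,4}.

Answer: INVARIANT HOLDS

Working:
Safe = {0,2,4}
R = {0,2}
  0: safe
  2: safe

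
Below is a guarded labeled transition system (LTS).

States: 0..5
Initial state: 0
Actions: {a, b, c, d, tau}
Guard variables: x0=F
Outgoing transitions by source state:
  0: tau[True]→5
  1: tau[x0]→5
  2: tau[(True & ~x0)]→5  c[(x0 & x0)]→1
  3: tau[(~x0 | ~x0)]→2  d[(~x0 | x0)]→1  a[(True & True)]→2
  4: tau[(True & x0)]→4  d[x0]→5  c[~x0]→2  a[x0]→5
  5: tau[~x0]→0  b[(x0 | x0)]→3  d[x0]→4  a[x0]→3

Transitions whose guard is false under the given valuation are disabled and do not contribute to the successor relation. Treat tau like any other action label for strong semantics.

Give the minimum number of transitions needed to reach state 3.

Breadth-first toward 3:
  Layer 0: {0}
  Layer 1: {5}
3 never appears.

Answer: UNREACHABLE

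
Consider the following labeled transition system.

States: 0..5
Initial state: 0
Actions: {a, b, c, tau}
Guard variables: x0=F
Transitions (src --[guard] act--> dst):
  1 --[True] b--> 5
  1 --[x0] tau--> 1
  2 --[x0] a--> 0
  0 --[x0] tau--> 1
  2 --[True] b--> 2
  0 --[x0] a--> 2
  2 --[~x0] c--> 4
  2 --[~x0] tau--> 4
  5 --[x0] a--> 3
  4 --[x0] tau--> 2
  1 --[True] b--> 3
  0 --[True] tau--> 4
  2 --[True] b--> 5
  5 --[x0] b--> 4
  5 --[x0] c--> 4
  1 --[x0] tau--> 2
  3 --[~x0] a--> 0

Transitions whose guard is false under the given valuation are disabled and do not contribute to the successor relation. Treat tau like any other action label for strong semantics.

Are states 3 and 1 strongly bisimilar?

Compute ~ classes (split until stable):
  P[0] = {{0,1,2,3,4,5}}
  P[1] = {{0},{1},{2},{3},{4,5}}
stable after 2 split(s): 5 block(s)
3∈{3}, 1∈{1}

Answer: NOT BISIMILAR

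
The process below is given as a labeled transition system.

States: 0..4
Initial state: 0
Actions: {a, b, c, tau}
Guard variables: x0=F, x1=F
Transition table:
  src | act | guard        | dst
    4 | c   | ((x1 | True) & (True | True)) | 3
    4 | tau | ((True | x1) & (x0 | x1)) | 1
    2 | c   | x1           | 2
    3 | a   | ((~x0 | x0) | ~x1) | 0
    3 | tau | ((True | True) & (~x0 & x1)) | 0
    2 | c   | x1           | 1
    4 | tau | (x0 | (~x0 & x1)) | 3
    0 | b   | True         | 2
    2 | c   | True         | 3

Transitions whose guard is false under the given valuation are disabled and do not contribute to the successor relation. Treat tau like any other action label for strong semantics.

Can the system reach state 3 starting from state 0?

Answer: REACHABLE

Trace:
Guard filter leaves 4 enabled edge(s).
Layer 0: {0}
Layer 1: {2}  now seen {0,2}
Layer 2: {3}  now seen {0,2,3}
Reachable = {0,2,3}
witness 3: b·c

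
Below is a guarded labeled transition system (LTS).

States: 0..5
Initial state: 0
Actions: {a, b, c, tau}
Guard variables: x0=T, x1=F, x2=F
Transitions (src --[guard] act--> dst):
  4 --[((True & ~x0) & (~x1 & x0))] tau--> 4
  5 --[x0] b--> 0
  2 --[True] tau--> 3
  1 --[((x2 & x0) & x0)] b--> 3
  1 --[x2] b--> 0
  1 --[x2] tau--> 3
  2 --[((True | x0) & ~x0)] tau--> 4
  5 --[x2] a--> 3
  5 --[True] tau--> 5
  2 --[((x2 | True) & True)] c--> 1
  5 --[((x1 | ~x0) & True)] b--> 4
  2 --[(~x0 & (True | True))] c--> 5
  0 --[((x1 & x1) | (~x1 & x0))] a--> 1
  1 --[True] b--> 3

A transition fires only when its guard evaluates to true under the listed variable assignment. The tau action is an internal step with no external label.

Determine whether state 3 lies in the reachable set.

Guard filter leaves 6 enabled edge(s).
L0 = {0}
L1 = {1}  now seen {0,1}
L2 = {3}  now seen {0,1,3}
Reachable = {0,1,3}
witness 3: a·b

Answer: REACHABLE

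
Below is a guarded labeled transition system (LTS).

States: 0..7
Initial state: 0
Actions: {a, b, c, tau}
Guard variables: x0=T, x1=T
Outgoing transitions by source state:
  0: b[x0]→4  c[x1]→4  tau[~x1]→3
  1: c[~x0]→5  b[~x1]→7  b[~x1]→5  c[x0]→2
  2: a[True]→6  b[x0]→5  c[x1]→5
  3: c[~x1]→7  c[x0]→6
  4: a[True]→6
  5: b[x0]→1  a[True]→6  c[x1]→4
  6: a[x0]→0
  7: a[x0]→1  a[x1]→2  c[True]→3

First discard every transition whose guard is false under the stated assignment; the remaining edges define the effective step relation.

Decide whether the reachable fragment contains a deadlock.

Reach set: {0,4,6}
  0: b→4  c→4  [2 exit(s)]
  4: a→6  [1 exit(s)]
  6: a→0  [1 exit(s)]

Answer: DEADLOCK-FREE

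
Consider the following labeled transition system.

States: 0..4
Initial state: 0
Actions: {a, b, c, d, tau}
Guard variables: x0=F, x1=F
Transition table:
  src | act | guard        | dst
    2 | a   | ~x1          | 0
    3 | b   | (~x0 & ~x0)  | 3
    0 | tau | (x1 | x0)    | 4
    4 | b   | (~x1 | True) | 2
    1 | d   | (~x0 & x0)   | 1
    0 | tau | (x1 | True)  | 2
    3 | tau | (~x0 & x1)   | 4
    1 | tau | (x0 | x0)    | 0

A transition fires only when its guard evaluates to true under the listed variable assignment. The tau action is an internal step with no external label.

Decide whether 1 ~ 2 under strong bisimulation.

Answer: NOT BISIMILAR

Trace:
Bisimulation quotient by refinement:
  π0 = {{0,1,2,3,4}}
  π1 = {{0},{1},{2},{3,4}}
  π2 = {{0},{1},{2},{3},{4}}
Fixed point at round 3; 5 class(es).
class of 1: {1}; class of 2: {2}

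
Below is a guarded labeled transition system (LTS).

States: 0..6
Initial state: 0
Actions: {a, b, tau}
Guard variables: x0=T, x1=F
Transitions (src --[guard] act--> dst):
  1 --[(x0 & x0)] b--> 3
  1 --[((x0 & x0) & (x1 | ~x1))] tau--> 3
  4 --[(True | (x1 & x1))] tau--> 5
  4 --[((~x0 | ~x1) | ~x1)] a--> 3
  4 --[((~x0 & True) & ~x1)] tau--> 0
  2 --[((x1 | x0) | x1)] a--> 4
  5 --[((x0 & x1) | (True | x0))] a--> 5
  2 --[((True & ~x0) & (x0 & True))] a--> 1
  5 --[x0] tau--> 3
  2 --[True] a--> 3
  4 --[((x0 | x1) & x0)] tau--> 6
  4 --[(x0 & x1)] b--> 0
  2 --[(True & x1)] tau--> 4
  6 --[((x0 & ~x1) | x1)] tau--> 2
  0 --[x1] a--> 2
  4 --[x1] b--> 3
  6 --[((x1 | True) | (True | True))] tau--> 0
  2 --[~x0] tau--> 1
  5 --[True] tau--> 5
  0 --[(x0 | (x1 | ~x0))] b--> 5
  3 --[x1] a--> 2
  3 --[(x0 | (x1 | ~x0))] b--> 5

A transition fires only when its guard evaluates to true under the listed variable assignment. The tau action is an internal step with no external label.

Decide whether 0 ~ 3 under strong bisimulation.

Answer: BISIMILAR

Working:
Refine partition for ~:
  π0 = {{0,1,2,3,4,5,6}}
  π1 = {{0,3},{1},{2},{4,5},{6}}
  π2 = {{0,3},{1},{2},{4},{5},{6}}
stable after 3 split(s): 6 block(s)
class of 0: {0,3}; class of 3: {0,3}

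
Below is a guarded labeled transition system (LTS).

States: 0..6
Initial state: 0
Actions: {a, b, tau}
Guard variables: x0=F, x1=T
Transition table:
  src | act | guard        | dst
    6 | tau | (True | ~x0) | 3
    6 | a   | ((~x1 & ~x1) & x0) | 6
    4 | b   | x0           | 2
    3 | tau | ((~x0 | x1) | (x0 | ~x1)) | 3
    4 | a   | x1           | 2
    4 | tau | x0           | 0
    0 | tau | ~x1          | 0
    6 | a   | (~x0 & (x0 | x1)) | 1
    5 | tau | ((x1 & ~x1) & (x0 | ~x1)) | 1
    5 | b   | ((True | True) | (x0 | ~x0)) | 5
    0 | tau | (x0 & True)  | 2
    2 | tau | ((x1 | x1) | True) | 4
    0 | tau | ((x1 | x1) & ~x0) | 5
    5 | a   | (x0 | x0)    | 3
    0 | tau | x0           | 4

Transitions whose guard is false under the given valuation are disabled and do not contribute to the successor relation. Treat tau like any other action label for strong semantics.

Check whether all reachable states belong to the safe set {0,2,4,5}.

Safe = {0,2,4,5}
R = {0,5}
  0: safe
  5: safe

Answer: INVARIANT HOLDS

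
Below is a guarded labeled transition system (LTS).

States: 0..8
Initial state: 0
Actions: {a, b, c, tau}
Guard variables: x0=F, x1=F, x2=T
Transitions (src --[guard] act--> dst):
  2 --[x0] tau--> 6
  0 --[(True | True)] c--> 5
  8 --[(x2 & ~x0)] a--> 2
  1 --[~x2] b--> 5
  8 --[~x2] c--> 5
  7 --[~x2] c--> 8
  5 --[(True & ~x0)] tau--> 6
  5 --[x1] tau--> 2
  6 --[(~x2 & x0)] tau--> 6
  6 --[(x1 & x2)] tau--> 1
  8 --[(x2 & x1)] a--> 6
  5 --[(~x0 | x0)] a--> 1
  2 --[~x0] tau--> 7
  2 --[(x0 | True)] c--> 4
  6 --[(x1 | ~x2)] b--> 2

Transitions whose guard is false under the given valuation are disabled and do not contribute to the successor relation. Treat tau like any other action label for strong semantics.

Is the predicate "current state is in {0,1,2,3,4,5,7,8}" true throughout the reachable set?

Inv-set: {0,1,2,3,4,5,7,8}
R = {0,1,5,6}
  0: ok
  1: ok
  5: ok
  6: VIOLATES
reach 6 via c·tau — violates

Answer: INVARIANT VIOLATED at state 6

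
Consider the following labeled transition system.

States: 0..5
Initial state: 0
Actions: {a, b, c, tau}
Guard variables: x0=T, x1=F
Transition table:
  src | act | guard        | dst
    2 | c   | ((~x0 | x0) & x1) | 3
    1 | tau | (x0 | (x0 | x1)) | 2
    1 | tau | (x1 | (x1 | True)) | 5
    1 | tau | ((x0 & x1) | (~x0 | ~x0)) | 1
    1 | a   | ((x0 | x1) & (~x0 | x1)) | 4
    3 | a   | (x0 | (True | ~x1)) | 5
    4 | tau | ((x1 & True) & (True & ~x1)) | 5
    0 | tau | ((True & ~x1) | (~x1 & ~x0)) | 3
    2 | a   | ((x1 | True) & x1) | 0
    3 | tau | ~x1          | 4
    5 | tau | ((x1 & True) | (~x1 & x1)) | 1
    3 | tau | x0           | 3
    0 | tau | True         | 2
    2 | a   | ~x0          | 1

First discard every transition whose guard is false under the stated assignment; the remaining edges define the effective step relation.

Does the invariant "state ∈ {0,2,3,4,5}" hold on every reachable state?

Safe = {0,2,3,4,5}
Reachable = {0,2,3,4,5}
  0: safe
  2: safe
  3: safe
  4: safe
  5: safe

Answer: INVARIANT HOLDS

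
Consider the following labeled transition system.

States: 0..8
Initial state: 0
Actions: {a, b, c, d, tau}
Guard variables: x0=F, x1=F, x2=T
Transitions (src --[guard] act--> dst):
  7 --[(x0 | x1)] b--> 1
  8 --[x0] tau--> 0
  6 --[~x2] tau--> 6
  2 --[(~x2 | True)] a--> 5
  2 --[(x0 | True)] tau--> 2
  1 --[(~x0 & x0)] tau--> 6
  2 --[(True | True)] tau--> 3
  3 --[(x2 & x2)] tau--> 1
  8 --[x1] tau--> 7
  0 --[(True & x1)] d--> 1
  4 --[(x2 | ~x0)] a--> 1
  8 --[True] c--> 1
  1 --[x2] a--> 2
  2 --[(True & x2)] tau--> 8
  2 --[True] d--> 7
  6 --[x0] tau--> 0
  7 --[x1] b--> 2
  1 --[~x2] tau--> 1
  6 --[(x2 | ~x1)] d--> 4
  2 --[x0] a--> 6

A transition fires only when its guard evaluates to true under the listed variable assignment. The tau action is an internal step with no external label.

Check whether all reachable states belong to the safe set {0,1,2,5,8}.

Answer: INVARIANT HOLDS

Trace:
Allowed set {0,1,2,5,8}
R = {0}
  0: ✓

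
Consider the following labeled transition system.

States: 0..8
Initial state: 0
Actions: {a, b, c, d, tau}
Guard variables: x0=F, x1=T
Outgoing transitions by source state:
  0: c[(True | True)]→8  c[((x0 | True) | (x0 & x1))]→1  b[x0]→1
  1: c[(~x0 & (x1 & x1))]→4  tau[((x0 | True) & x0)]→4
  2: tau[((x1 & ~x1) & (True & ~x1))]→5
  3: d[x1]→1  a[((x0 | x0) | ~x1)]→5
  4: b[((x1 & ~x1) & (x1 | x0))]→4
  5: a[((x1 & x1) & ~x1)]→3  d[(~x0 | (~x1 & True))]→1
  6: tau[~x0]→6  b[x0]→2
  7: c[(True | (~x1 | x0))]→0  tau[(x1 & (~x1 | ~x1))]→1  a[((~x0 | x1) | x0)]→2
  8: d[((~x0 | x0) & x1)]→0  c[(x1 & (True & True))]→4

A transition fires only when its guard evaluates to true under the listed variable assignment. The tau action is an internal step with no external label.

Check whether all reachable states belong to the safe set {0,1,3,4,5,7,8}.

Safe = {0,1,3,4,5,7,8}
Reachable = {0,1,4,8}
  0: safe
  1: safe
  4: safe
  8: safe

Answer: INVARIANT HOLDS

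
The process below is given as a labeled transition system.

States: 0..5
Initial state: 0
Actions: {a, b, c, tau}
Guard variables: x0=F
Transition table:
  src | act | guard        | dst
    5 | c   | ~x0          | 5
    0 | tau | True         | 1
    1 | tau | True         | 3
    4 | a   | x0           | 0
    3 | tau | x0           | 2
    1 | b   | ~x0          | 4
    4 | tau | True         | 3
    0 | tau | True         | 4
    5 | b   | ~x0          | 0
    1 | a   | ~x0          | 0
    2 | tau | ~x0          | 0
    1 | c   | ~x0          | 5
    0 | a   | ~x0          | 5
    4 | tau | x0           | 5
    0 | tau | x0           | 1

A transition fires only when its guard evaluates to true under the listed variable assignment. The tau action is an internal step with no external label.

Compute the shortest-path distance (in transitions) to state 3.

Layered search for 3:
  depth 0: {0}
  depth 1: {1,4,5}
  depth 2: {3}
3 enters at depth 2; path tau·tau

Answer: 2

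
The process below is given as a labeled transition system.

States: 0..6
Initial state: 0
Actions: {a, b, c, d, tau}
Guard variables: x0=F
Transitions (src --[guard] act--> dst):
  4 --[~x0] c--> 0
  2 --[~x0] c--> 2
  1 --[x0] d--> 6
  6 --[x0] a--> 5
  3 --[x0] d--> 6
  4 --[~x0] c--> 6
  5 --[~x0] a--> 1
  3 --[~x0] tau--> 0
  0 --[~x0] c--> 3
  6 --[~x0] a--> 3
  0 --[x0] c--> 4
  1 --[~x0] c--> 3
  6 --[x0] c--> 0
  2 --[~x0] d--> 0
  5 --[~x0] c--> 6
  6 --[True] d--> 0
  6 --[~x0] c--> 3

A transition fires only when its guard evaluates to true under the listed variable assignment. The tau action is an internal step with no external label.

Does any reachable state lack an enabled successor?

Reach set: {0,3}
  0: c→3  [1 out]
  3: tau→0  [1 out]

Answer: DEADLOCK-FREE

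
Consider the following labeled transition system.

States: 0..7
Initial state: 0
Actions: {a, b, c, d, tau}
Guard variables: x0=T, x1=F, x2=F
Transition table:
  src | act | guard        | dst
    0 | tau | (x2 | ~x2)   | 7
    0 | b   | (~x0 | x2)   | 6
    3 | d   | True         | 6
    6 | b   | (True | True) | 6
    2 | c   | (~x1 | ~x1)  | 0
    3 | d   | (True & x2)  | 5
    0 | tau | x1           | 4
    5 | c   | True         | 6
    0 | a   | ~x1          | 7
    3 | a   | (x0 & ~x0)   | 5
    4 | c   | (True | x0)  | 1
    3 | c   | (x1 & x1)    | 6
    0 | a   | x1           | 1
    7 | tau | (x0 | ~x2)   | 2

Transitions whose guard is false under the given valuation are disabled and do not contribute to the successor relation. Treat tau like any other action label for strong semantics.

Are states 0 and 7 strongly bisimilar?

Answer: NOT BISIMILAR

Trace:
Compute ~ classes (split until stable):
  P[0] = {{0,1,2,3,4,5,6,7}}
  P[1] = {{0},{1},{2,4,5},{3},{6},{7}}
  P[2] = {{0},{1},{2},{3},{4},{5},{6},{7}}
stable after 3 split(s): 8 block(s)
class of 0: {0}; class of 7: {7}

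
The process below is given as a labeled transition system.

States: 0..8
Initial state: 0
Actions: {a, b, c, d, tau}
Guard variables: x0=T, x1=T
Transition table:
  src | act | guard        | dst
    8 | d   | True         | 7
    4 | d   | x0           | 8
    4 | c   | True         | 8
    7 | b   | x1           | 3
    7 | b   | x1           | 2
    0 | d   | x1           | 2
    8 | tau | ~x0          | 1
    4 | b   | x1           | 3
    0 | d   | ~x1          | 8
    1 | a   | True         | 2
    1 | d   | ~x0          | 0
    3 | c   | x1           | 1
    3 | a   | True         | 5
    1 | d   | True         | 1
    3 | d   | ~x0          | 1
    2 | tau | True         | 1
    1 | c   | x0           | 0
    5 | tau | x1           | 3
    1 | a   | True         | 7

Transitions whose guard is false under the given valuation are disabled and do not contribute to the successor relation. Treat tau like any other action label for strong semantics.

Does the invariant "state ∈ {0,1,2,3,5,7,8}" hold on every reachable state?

Answer: INVARIANT HOLDS

Trace:
Inv-set: {0,1,2,3,5,7,8}
R = {0,1,2,3,5,7}
  0: safe
  1: safe
  2: safe
  3: safe
  5: safe
  7: safe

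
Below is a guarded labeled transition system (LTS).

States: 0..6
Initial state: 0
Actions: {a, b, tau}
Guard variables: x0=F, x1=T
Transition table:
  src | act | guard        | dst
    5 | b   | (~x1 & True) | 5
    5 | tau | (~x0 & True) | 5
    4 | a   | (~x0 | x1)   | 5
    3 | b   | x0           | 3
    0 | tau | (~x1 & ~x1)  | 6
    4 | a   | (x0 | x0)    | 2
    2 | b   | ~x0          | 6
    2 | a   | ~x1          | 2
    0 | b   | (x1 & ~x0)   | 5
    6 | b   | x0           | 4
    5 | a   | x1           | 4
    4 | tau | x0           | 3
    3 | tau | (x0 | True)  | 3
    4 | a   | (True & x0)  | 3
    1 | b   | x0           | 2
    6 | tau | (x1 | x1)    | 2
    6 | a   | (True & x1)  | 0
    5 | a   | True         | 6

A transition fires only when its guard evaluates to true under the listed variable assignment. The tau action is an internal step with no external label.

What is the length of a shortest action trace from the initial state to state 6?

Layered search for 6:
  L0 = {0}
  L1 = {5}
  L2 = {4,6}
first hit 6 at d=2 via b·a

Answer: 2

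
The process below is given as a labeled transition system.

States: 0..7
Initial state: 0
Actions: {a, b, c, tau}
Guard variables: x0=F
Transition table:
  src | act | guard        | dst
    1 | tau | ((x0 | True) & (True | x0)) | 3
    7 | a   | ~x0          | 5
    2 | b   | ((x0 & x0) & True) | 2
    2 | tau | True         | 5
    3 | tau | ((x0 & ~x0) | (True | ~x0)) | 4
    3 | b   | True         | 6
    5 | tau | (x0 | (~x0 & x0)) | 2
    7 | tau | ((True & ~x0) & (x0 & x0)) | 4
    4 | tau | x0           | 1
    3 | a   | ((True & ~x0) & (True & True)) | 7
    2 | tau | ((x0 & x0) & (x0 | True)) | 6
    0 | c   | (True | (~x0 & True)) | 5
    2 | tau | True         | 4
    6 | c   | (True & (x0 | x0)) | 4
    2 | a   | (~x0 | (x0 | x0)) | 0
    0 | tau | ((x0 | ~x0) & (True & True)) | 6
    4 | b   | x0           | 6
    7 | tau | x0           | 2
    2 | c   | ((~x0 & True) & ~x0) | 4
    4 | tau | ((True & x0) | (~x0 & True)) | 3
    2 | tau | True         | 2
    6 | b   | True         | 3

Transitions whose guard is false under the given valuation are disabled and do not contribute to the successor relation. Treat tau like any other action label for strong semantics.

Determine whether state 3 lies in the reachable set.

Answer: REACHABLE

Trace:
Guard filter leaves 14 enabled edge(s).
Layer 0: {0}
Layer 1: {5,6}  now seen {0,5,6}
Layer 2: {3}  now seen {0,3,5,6}
Layer 3: {4,7}  now seen {0,3,4,5,6,7}
R = {0,3,4,5,6,7}
witness 3: tau·b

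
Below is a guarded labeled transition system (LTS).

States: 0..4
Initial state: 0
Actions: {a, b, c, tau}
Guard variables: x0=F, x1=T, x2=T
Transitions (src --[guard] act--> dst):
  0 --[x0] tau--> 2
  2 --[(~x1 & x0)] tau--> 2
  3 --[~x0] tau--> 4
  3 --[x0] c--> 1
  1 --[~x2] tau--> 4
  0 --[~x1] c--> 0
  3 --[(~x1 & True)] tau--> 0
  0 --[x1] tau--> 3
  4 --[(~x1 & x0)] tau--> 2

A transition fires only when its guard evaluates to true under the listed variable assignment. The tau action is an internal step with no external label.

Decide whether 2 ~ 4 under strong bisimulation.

Refine partition for ~:
  P[0] = {{0,1,2,3,4}}
  P[1] = {{0,3},{1,2,4}}
  P[2] = {{0},{1,2,4},{3}}
stable after 3 split(s): 3 block(s)
[2]={1,2,4}  [4]={1,2,4}

Answer: BISIMILAR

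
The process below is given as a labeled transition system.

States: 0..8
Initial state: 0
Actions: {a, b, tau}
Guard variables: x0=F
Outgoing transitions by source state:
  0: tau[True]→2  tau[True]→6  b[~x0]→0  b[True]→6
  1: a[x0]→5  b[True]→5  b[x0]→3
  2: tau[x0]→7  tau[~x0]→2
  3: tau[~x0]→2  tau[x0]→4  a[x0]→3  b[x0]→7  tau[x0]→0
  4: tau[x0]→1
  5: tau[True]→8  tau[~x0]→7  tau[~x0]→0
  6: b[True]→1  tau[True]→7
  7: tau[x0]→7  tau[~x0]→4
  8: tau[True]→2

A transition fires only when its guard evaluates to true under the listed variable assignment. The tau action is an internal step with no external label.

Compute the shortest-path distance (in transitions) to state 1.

Answer: 2

Trace:
Layered search for 1:
  L0 = {0}
  L1 = {2,6}
  L2 = {1,7}
first hit 1 at d=2 via b·b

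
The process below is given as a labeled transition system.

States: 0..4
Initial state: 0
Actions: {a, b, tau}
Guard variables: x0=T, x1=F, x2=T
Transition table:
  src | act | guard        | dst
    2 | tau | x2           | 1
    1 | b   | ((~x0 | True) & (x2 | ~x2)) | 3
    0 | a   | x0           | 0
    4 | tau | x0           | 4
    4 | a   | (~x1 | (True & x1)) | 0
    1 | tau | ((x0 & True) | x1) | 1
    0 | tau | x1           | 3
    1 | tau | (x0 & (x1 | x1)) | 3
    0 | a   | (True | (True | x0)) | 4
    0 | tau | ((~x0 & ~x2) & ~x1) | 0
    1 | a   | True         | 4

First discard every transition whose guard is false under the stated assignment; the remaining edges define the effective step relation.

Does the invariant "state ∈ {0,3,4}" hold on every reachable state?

Answer: INVARIANT HOLDS

Analysis:
Allowed set {0,3,4}
Reach set: {0,4}
  0: ✓
  4: ✓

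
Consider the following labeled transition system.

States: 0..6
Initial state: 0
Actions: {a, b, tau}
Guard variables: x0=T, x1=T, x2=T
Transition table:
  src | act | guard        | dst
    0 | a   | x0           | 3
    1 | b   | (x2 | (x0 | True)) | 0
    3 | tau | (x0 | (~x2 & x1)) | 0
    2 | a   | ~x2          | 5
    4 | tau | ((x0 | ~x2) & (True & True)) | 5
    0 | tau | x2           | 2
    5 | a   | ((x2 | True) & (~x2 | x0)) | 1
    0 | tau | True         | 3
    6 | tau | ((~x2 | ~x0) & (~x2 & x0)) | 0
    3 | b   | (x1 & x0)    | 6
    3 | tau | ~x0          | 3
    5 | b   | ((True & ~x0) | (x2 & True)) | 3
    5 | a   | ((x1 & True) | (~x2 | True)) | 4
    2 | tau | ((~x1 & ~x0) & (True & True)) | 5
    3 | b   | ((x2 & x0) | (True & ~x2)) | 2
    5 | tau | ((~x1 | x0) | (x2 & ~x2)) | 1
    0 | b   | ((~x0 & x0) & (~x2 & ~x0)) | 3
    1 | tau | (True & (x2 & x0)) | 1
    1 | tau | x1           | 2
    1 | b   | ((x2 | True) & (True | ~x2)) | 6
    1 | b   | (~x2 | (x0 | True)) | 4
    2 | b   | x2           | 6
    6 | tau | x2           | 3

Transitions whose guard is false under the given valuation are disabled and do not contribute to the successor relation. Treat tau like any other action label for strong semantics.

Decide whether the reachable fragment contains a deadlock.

Reach set: {0,2,3,6}
  0: a→3  tau→2  tau→3  [3 exit(s)]
  2: b→6  [1 exit(s)]
  3: b→2  b→6  tau→0  [3 exit(s)]
  6: tau→3  [1 exit(s)]

Answer: DEADLOCK-FREE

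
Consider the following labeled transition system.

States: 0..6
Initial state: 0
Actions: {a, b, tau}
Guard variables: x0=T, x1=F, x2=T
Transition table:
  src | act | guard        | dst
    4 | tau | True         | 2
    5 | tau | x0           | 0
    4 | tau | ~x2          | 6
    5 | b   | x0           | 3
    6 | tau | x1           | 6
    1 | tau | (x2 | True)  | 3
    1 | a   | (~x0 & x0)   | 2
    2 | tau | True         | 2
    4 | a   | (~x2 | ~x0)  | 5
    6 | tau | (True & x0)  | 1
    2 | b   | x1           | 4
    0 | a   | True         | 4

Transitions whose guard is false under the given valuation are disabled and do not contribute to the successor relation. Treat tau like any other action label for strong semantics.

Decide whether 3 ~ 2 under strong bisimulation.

Answer: NOT BISIMILAR

Trace:
Refine partition for ~:
  P[0] = {{0,1,2,3,4,5,6}}
  P[1] = {{0},{1,2,4,6},{3},{5}}
  P[2] = {{0},{1},{2,4,6},{3},{5}}
  P[3] = {{0},{1},{2,4},{3},{5},{6}}
stable after 4 split(s): 6 block(s)
class of 3: {3}; class of 2: {2,4}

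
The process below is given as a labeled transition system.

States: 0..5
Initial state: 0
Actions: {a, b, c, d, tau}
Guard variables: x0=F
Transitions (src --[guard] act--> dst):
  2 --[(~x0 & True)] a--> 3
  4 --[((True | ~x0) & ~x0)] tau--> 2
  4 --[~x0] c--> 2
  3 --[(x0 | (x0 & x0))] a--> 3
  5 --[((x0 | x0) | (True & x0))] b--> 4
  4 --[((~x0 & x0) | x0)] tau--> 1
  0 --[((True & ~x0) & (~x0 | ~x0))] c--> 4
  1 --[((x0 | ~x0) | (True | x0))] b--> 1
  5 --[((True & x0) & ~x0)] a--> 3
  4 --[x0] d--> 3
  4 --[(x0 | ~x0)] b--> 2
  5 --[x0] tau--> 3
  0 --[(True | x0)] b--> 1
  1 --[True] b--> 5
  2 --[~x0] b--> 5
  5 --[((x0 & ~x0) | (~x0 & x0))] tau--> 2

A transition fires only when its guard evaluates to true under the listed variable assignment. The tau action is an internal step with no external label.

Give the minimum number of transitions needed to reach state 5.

Answer: 2

Working:
Breadth-first toward 5:
  Layer 0: {0}
  Layer 1: {1,4}
  Layer 2: {2,5}
5 enters at depth 2; path b·b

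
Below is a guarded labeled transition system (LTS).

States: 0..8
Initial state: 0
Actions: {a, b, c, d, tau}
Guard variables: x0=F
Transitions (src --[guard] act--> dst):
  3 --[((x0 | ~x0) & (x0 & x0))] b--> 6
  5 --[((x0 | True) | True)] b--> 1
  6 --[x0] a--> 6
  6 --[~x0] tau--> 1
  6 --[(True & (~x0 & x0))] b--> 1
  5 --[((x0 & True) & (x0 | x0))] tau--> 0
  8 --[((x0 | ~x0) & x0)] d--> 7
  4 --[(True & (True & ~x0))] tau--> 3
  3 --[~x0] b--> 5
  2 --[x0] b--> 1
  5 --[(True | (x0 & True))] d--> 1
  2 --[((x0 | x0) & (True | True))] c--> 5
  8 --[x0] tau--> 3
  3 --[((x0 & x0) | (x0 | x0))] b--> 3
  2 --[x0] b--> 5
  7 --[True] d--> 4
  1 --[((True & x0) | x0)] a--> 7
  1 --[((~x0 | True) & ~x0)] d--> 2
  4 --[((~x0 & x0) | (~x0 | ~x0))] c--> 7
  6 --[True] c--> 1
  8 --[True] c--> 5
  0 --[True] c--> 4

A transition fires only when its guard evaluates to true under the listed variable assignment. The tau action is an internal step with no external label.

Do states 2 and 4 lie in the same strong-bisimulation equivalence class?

Answer: NOT BISIMILAR

Analysis:
Compute ~ classes (split until stable):
  P[0] = {{0,1,2,3,4,5,6,7,8}}
  P[1] = {{0,8},{1,7},{2},{3},{4,6},{5}}
  P[2] = {{0},{1},{2},{3},{4},{5},{6},{7},{8}}
stable after 3 split(s): 9 block(s)
2∈{2}, 4∈{4}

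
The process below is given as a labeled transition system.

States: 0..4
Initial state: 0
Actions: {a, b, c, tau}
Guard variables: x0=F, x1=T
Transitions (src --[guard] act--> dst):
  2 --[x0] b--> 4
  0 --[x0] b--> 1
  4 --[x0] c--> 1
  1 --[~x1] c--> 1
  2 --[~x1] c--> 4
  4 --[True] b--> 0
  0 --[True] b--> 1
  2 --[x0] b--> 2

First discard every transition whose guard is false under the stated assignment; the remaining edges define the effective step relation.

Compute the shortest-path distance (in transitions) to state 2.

Answer: UNREACHABLE

Analysis:
Layered search for 2:
  depth 0: {0}
  depth 1: {1}
2 never appears.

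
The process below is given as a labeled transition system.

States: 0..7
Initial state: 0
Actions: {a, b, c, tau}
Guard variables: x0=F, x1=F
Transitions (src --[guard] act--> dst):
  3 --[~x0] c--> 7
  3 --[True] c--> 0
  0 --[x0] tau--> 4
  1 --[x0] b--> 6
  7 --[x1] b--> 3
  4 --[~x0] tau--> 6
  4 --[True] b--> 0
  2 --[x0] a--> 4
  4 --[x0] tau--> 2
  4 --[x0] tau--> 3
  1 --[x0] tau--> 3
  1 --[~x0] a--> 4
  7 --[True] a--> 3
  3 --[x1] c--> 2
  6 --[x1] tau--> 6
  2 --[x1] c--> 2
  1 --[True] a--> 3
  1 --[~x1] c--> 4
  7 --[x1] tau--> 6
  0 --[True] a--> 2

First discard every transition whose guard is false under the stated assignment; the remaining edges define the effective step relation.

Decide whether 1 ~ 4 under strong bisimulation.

Answer: NOT BISIMILAR

Analysis:
Refine partition for ~:
  round 0: {{0,1,2,3,4,5,6,7}}
  round 1: {{0,7},{1},{2,5,6},{3},{4}}
  round 2: {{0},{1},{2,5,6},{3},{4},{7}}
6 equivalence class(es) (converged in 3)
class of 1: {1}; class of 4: {4}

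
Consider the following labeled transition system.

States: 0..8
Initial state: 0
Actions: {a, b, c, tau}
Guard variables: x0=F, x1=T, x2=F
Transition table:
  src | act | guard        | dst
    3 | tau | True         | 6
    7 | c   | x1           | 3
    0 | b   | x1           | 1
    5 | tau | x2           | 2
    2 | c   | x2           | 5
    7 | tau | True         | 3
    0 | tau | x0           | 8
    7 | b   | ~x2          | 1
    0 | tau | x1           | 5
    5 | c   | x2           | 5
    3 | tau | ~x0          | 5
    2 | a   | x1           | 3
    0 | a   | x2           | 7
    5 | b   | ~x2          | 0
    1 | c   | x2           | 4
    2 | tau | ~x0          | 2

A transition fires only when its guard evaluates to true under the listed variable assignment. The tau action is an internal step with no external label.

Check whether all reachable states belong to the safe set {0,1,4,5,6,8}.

Inv-set: {0,1,4,5,6,8}
Reach set: {0,1,5}
  0: safe
  1: safe
  5: safe

Answer: INVARIANT HOLDS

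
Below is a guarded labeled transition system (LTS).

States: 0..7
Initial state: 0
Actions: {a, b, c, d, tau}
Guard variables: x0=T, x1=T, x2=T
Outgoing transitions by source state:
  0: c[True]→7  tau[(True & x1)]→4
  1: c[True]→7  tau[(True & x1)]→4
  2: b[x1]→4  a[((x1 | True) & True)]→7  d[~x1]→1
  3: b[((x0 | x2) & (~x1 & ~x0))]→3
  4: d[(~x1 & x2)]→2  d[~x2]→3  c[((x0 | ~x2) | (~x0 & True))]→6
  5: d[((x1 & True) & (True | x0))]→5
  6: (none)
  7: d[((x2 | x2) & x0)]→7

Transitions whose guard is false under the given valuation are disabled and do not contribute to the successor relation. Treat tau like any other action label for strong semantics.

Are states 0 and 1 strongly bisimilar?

Compute ~ classes (split until stable):
  round 0: {{0,1,2,3,4,5,6,7}}
  round 1: {{0,1},{2},{3,6},{4},{5,7}}
5 equivalence class(es) (converged in 2)
[0]={0,1}  [1]={0,1}

Answer: BISIMILAR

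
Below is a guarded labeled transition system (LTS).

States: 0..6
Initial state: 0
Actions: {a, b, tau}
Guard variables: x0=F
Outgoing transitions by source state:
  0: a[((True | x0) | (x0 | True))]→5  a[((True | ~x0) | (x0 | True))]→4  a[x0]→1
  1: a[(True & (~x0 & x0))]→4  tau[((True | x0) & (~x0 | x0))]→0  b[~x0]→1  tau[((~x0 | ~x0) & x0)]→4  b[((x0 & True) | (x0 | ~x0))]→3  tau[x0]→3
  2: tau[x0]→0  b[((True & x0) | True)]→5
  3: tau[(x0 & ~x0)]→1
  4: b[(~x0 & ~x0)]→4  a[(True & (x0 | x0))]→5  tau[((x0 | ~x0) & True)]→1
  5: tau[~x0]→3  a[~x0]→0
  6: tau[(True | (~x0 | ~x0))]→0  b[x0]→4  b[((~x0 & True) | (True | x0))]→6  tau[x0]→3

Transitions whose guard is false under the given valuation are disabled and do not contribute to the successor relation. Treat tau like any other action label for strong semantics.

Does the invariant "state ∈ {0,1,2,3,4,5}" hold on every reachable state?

Answer: INVARIANT HOLDS

Analysis:
Inv-set: {0,1,2,3,4,5}
Reach set: {0,1,3,4,5}
  0: safe
  1: safe
  3: safe
  4: safe
  5: safe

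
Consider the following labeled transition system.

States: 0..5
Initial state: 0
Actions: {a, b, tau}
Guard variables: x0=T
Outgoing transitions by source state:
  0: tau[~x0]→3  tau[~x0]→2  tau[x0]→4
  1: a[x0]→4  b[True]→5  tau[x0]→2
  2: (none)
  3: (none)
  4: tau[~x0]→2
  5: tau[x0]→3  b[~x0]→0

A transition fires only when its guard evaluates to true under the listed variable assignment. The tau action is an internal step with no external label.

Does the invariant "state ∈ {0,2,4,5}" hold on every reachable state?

Answer: INVARIANT HOLDS

Trace:
Inv-set: {0,2,4,5}
R = {0,4}
  0: ok
  4: ok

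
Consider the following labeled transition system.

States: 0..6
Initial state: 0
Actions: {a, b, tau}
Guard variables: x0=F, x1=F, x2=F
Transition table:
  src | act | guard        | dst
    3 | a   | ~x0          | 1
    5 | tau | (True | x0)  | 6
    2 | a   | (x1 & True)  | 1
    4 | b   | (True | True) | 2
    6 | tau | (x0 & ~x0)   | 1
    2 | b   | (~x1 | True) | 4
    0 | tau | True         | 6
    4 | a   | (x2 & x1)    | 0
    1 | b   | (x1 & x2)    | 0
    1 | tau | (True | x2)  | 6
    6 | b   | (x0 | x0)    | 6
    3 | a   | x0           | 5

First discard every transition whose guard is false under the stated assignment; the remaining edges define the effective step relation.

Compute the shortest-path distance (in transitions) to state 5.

Answer: UNREACHABLE

Analysis:
Breadth-first toward 5:
  Layer 0: {0}
  Layer 1: {6}
5 never appears.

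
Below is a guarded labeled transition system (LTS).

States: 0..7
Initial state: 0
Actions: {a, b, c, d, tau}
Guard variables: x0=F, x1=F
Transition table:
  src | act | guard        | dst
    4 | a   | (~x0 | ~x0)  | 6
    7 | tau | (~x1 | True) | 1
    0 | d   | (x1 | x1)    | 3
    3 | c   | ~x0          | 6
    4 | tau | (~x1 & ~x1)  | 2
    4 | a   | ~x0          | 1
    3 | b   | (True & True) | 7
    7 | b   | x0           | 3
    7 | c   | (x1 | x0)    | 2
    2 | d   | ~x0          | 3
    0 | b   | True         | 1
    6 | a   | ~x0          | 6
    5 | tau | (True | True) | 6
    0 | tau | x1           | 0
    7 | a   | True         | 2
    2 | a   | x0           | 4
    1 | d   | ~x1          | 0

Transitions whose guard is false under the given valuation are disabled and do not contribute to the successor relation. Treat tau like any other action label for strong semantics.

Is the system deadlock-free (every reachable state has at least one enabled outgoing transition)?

Answer: DEADLOCK-FREE

Trace:
R = {0,1}
  0: b→1  [1 exit(s)]
  1: d→0  [1 exit(s)]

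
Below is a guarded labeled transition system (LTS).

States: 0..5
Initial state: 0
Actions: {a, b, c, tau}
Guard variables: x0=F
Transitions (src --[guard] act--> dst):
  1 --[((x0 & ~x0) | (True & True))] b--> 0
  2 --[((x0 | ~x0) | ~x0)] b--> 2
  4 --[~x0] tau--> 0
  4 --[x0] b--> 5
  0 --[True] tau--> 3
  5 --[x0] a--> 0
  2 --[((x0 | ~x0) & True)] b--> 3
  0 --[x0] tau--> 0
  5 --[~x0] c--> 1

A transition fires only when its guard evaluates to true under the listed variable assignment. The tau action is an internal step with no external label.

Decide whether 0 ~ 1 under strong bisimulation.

Compute ~ classes (split until stable):
  round 0: {{0,1,2,3,4,5}}
  round 1: {{0,4},{1,2},{3},{5}}
  round 2: {{0},{1},{2},{3},{4},{5}}
stable after 3 split(s): 6 block(s)
[0]={0}  [1]={1}

Answer: NOT BISIMILAR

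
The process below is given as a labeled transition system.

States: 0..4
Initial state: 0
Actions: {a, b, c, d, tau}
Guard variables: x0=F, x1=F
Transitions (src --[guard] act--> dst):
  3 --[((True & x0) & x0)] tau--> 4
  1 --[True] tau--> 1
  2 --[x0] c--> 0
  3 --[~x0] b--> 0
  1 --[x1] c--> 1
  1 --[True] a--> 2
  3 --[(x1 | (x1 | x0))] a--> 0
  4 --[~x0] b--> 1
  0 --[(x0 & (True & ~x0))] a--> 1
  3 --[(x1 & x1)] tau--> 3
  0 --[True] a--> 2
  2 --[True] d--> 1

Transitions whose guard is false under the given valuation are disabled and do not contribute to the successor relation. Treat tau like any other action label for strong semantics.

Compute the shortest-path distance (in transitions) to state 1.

Answer: 2

Working:
Layered search for 1:
  Layer 0: {0}
  Layer 1: {2}
  Layer 2: {1}
first hit 1 at d=2 via a·d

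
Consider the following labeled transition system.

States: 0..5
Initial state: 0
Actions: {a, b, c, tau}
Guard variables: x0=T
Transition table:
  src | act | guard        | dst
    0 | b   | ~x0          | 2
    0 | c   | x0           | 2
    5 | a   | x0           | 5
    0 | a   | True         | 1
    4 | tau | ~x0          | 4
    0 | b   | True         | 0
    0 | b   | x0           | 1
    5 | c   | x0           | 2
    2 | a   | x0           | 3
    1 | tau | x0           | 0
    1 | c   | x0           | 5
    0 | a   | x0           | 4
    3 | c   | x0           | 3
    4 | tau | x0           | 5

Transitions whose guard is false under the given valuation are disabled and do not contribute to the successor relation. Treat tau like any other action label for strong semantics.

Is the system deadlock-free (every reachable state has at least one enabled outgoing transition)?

Answer: DEADLOCK-FREE

Trace:
Reachable = {0,1,2,3,4,5}
  0: a→1  a→4  b→0  b→1  c→2  [5 out]
  1: c→5  tau→0  [2 out]
  2: a→3  [1 out]
  3: c→3  [1 out]
  4: tau→5  [1 out]
  5: a→5  c→2  [2 out]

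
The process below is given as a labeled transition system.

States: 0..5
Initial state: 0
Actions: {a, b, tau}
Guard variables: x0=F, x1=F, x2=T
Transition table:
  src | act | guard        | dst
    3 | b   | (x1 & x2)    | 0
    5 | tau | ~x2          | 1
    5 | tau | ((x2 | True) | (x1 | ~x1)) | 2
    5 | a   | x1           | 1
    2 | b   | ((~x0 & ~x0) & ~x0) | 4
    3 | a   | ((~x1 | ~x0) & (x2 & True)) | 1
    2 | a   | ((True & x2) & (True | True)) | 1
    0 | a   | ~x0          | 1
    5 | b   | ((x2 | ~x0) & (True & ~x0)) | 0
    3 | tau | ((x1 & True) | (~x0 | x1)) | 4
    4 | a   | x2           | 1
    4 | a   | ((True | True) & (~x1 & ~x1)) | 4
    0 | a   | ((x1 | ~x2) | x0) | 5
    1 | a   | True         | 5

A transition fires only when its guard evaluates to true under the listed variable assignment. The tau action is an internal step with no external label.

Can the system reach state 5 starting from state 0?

Answer: REACHABLE

Working:
Guard filter leaves 10 enabled edge(s).
Layer 0: {0}
Layer 1: {1}  cumulative {0,1}
Layer 2: {5}  cumulative {0,1,5}
Layer 3: {2}  cumulative {0,1,2,5}
Layer 4: {4}  cumulative {0,1,2,4,5}
Reach set: {0,1,2,4,5}
witness 5: a·a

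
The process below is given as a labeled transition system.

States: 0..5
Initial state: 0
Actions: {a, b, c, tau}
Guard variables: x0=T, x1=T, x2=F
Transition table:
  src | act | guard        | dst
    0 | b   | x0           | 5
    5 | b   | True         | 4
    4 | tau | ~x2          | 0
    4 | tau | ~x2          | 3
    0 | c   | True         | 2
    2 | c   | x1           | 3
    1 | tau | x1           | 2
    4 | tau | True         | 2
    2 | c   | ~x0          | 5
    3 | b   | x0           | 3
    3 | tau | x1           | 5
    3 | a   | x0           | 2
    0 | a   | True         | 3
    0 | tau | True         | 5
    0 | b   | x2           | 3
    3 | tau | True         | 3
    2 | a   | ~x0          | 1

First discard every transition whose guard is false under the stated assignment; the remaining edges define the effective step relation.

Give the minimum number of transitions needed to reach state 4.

Answer: 2

Analysis:
BFS to 4:
  L0 = {0}
  L1 = {2,3,5}
  L2 = {4}
first hit 4 at d=2 via b·b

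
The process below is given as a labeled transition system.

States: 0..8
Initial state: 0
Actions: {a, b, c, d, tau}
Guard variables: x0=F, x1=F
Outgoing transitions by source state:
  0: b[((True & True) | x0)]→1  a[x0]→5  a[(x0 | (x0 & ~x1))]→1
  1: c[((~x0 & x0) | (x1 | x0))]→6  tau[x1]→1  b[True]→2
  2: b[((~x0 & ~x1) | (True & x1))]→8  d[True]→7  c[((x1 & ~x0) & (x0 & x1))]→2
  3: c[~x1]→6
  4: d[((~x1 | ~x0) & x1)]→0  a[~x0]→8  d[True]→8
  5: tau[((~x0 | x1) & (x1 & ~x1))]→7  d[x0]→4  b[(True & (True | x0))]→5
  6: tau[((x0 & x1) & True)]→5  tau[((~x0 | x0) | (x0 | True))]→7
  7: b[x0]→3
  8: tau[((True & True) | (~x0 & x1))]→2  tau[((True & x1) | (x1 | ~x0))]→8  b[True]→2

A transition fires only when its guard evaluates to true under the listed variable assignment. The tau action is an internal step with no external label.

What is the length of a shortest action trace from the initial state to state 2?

Answer: 2

Trace:
Breadth-first toward 2:
  depth 0: {0}
  depth 1: {1}
  depth 2: {2}
first hit 2 at d=2 via b·b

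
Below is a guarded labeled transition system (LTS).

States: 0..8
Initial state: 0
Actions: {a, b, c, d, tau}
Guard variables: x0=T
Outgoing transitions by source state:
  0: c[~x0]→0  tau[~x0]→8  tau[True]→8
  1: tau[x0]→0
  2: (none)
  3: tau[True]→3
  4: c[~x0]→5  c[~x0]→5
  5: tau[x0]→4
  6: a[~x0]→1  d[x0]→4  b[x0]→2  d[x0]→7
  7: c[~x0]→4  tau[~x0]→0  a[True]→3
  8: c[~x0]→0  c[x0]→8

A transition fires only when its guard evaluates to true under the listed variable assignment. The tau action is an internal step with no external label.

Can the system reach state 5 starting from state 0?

Answer: UNREACHABLE

Trace:
9 transition(s) survive guard evaluation.
Layer 0: {0}
Layer 1: {8}  cumulative {0,8}
Reach set: {0,8}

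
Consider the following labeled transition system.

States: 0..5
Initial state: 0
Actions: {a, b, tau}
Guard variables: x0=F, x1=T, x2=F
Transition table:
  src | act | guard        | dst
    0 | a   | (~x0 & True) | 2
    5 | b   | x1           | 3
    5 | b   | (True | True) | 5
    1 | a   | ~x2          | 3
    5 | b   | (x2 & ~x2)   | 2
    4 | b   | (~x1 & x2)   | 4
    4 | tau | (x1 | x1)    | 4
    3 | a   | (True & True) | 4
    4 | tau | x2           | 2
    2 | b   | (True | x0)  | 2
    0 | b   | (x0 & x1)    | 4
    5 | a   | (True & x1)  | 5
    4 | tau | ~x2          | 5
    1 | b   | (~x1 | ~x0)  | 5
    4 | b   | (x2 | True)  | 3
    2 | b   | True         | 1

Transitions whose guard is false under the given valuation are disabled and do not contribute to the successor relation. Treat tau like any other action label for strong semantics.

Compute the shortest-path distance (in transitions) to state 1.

BFS to 1:
  depth 0: {0}
  depth 1: {2}
  depth 2: {1}
first hit 1 at d=2 via a·b

Answer: 2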